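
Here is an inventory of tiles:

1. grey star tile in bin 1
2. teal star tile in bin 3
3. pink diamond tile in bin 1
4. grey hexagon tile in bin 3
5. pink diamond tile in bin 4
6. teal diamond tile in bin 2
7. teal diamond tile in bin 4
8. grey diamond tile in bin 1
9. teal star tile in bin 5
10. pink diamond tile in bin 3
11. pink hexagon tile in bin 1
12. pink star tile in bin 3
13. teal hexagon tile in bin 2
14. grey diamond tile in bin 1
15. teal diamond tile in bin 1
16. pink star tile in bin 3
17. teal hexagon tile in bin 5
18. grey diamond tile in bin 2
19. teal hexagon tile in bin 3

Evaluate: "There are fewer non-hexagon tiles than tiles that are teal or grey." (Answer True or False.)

False

non-hexagon tiles: 14.
tiles that are teal or grey: 13.
The claim requires 14 < 13, which does not hold.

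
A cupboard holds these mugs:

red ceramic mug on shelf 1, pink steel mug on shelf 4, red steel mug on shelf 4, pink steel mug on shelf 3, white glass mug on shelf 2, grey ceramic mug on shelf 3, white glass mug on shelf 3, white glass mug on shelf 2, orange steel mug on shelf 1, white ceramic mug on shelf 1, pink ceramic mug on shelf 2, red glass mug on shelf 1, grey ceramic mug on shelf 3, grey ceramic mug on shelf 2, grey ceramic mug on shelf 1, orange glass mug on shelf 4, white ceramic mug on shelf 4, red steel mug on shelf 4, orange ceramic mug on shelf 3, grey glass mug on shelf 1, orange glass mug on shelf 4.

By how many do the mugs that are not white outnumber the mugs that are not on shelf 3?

mugs that are not white: 16.
mugs that are not on shelf 3: 16.
16 − 16 = 0.

0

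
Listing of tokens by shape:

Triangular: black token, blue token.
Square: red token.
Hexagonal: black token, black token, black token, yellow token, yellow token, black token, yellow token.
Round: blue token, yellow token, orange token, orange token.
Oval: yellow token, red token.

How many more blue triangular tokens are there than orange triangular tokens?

1

blue triangular tokens: 1.
orange triangular tokens: 0.
1 − 0 = 1.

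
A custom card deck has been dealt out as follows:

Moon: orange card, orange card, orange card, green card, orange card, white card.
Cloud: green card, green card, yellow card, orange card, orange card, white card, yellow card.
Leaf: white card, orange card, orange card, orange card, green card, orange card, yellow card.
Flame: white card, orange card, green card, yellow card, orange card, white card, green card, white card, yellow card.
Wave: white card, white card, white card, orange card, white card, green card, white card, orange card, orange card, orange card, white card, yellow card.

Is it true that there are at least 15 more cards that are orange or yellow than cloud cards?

True

|cards that are orange or yellow| = 22.
|cloud cards| = 7.
The claim requires 22 − 7 = 15 ≥ 15, which holds.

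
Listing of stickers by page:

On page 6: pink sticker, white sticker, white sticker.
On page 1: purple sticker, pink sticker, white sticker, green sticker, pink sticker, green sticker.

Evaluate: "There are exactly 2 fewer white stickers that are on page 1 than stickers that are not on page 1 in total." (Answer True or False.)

There is 1 white sticker on page 1.
There are 3 stickers that are not on page 1.
The claim requires 3 − 1 (= 2) to equal 2, which holds.

True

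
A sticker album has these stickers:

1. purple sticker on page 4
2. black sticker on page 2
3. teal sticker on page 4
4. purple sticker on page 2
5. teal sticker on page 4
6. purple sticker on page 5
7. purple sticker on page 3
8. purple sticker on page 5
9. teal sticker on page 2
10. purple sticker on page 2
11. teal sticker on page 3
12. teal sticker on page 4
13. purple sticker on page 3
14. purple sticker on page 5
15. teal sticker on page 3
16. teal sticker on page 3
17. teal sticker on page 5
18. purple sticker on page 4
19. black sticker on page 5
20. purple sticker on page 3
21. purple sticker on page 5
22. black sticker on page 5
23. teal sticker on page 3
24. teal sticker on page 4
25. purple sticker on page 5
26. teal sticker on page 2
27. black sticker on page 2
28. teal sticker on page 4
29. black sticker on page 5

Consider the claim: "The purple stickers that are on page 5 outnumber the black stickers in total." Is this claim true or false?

False

There are 5 purple stickers on page 5.
There are 5 black stickers.
The claim requires 5 > 5, which does not hold.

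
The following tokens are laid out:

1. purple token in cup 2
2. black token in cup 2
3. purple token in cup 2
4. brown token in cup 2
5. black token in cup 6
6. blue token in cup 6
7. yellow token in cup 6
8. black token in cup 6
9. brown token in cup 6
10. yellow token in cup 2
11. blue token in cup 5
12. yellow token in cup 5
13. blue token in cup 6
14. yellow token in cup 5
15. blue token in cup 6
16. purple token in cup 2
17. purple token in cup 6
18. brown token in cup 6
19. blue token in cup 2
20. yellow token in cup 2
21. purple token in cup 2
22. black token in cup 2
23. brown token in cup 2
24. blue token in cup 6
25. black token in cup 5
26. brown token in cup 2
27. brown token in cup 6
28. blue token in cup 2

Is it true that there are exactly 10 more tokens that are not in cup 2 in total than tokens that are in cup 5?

|tokens that are not in cup 2| = 15.
|tokens in cup 5| = 4.
The claim requires 15 − 4 (= 11) to equal 10, which does not hold.

False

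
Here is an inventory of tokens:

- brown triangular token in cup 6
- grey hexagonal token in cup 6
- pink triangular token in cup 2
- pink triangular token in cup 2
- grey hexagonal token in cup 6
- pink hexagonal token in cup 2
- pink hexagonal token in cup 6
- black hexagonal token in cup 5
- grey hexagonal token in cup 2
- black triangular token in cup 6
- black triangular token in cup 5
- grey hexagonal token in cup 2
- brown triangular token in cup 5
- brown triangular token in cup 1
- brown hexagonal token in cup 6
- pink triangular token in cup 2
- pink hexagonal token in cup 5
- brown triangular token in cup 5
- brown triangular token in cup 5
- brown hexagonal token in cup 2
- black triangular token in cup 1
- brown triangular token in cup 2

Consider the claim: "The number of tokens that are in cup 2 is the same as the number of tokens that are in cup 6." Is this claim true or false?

False

There are 8 tokens in cup 2.
There are 6 tokens in cup 6.
The claim requires 8 = 6, which does not hold.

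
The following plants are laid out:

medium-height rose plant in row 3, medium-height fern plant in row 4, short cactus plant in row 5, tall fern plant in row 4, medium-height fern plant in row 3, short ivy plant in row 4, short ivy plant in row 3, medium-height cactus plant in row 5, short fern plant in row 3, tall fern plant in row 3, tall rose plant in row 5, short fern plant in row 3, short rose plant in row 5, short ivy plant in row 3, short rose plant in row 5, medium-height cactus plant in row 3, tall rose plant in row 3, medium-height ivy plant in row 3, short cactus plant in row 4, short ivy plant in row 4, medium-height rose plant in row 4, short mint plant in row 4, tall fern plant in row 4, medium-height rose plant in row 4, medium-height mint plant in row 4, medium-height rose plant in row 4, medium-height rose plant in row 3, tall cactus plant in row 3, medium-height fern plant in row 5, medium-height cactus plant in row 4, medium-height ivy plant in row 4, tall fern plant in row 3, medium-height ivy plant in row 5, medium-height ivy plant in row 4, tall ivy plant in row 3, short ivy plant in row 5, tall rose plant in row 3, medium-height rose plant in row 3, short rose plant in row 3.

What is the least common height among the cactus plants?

tall

Counts by height (restricted to cactus plants): medium-height 3, short 2, tall 1.
The minimum is 1, held uniquely by tall.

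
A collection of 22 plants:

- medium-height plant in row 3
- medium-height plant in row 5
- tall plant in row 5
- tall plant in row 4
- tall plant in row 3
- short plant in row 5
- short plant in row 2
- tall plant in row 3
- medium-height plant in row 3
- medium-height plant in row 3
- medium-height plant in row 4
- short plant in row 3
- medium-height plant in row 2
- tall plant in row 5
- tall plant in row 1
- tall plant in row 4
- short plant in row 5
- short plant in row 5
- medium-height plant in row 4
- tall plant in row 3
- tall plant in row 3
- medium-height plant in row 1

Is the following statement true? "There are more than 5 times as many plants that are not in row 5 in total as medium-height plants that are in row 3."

plants that are not in row 5: 16.
medium-height plants in row 3: 3.
The claim requires 16 > 5 × 3 = 15, which holds.

True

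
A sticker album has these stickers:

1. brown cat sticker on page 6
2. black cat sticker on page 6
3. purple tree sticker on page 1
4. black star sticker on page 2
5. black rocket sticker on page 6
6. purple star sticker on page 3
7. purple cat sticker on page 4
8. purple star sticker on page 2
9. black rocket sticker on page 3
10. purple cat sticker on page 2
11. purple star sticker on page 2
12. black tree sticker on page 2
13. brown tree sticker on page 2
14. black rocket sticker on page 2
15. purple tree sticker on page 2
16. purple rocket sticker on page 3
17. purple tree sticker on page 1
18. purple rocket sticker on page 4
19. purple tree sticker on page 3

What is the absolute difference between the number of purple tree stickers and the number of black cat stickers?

3

purple tree stickers: 4. black cat stickers: 1.
|4 − 1| = 4 − 1 = 3.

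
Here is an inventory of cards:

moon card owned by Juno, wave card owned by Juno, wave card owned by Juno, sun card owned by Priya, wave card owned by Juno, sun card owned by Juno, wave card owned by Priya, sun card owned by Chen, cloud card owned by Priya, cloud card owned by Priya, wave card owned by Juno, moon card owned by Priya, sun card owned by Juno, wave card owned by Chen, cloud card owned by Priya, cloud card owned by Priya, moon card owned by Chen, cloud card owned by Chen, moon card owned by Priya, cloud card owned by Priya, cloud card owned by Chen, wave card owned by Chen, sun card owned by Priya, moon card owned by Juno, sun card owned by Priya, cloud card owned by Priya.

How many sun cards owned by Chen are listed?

1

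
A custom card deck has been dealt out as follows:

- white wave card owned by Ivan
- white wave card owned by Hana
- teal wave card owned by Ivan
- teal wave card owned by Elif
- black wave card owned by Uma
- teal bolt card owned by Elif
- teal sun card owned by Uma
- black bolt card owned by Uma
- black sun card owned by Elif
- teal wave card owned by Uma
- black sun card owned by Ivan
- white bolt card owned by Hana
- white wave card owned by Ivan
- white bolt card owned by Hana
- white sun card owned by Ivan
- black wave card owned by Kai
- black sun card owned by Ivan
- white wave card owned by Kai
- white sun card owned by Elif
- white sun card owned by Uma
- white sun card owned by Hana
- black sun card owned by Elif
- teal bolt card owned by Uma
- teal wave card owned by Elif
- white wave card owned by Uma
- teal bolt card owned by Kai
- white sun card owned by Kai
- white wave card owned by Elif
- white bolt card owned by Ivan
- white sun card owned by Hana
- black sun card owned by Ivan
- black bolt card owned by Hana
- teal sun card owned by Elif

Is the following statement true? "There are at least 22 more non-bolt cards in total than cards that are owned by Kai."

False

non-bolt cards: 25.
cards owned by Kai: 4.
The claim requires 25 − 4 = 21 ≥ 22, which does not hold.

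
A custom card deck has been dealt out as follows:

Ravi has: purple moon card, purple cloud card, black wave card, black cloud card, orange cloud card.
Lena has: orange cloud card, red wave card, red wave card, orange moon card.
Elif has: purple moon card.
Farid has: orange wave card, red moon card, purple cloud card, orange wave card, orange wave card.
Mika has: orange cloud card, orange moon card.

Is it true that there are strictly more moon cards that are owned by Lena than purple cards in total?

moon cards owned by Lena: 1.
purple cards: 4.
The claim requires 1 > 4, which does not hold.

False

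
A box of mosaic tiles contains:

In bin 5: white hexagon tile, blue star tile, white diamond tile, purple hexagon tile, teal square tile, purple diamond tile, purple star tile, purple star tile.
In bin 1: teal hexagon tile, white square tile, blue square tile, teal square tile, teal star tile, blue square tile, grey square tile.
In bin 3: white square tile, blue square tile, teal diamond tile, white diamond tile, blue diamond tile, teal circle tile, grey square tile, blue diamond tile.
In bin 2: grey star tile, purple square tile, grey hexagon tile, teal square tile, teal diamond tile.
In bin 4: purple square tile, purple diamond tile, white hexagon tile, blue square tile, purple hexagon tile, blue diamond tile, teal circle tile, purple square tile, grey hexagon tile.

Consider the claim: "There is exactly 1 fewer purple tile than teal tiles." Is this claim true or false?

There are 9 purple tiles.
There are 9 teal tiles.
The claim requires 9 − 9 (= 0) to equal 1, which does not hold.

False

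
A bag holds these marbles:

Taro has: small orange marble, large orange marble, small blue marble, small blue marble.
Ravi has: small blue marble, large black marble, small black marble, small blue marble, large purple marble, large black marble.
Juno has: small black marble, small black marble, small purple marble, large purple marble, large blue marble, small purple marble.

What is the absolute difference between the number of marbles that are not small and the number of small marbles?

marbles that are not small: 6. small marbles: 10.
|6 − 10| = 10 − 6 = 4.

4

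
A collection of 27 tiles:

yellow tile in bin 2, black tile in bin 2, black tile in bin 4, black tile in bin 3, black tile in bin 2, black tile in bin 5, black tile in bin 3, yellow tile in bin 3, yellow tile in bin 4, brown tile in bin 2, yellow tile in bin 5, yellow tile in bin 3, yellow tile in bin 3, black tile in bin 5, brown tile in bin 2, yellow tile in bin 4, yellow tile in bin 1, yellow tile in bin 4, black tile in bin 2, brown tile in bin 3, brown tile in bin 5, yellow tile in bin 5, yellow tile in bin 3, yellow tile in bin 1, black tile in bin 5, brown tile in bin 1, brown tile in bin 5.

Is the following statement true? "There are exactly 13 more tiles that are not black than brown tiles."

tiles that are not black: 18.
brown tiles: 6.
The claim requires 18 − 6 (= 12) to equal 13, which does not hold.

False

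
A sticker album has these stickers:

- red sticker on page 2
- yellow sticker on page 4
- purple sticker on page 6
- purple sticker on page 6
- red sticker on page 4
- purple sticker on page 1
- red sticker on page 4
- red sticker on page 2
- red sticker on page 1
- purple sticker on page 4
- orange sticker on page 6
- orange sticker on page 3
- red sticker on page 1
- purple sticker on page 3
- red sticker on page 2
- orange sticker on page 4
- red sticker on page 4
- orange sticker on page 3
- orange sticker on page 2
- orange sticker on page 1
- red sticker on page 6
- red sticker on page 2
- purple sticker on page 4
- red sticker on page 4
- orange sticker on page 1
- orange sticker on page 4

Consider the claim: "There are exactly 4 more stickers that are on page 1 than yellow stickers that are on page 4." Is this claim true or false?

True

stickers on page 1: 5.
yellow stickers on page 4: 1.
The claim requires 5 − 1 (= 4) to equal 4, which holds.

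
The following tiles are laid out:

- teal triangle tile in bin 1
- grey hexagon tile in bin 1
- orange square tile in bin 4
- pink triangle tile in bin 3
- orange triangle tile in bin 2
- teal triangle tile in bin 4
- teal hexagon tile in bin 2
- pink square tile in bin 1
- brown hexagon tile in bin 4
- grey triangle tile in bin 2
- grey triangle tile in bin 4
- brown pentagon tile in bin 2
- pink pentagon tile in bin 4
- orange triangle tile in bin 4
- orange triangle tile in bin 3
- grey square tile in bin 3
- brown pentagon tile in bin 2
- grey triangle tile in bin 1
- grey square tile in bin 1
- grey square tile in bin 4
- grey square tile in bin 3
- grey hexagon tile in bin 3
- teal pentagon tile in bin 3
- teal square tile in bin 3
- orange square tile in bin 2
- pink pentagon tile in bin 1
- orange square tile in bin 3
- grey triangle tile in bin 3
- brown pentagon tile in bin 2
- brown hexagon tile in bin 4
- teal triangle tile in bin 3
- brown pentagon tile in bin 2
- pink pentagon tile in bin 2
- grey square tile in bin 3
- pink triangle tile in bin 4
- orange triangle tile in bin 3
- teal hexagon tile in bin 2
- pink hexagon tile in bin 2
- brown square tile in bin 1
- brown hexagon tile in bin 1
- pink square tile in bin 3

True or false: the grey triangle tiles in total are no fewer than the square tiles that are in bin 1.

|grey triangle tiles| = 4.
|square tiles in bin 1| = 3.
The claim requires 4 ≥ 3, which holds.

True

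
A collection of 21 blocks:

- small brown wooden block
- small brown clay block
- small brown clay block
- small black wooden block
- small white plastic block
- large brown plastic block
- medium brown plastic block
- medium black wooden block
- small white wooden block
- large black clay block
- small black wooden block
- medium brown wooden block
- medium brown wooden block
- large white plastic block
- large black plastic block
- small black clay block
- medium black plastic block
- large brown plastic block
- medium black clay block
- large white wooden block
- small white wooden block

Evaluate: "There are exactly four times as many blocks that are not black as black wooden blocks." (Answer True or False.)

|blocks that are not black| = 13.
|black wooden blocks| = 3.
The claim requires 13 = 4 × 3 = 12, which does not hold.

False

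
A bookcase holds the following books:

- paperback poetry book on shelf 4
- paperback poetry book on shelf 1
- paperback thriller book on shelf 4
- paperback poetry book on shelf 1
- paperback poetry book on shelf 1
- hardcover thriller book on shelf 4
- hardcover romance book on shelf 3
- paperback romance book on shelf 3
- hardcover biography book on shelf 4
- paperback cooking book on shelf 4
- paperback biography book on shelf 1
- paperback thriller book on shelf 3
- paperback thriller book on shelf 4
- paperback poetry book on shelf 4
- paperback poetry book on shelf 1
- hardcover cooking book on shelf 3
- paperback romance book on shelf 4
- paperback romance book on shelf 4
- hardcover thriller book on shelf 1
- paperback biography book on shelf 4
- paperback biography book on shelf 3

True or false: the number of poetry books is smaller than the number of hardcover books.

poetry books: 6.
hardcover books: 5.
The claim requires 6 < 5, which does not hold.

False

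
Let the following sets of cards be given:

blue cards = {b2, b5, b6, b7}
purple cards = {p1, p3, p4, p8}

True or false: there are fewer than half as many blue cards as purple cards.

|blue cards| = 4.
|purple cards| = 4.
The claim requires 2 × 4 = 8 < 4, which does not hold.

False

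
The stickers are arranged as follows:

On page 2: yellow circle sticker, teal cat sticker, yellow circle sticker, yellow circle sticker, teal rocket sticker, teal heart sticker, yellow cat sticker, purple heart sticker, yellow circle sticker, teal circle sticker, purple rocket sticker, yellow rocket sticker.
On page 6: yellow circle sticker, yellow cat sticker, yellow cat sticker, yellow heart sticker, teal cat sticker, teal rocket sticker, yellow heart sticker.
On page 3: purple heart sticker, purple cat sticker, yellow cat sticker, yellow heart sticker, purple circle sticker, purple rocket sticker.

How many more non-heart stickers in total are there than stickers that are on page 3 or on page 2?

1

non-heart stickers: 19.
stickers on page 3 or on page 2: 18.
19 − 18 = 1.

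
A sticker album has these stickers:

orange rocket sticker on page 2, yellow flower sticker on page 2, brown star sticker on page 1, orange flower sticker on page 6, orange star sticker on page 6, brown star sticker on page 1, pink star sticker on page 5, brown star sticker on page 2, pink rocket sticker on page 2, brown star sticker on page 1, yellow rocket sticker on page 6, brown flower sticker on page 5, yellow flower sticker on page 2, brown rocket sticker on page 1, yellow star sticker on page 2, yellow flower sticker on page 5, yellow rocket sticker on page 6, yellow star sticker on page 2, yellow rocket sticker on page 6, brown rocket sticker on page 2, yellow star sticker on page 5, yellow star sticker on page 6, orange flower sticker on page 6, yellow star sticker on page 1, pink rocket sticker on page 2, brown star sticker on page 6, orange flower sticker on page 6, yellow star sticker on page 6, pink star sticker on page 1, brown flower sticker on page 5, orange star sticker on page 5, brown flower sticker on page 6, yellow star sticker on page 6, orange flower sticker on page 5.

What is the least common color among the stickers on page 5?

pink

Counts by color (restricted to stickers on page 5): yellow 2, orange 2, brown 2, pink 1.
The minimum is 1, held uniquely by pink.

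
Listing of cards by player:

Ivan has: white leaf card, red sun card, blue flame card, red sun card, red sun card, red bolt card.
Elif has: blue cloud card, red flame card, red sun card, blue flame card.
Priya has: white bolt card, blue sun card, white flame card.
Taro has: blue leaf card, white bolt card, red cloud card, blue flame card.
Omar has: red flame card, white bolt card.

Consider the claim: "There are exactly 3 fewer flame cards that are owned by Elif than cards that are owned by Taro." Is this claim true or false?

False

Count of flame cards owned by Elif: 2.
Count of cards owned by Taro: 4.
The claim requires 4 − 2 (= 2) to equal 3, which does not hold.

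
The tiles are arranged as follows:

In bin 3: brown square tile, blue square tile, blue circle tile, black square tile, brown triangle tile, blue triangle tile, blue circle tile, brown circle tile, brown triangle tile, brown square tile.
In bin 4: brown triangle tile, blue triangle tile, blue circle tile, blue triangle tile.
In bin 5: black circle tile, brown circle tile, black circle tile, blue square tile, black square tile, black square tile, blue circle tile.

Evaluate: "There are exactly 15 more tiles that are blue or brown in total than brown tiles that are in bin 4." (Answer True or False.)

True

There are 16 tiles that are blue or brown.
There is 1 brown tile in bin 4.
The claim requires 16 − 1 (= 15) to equal 15, which holds.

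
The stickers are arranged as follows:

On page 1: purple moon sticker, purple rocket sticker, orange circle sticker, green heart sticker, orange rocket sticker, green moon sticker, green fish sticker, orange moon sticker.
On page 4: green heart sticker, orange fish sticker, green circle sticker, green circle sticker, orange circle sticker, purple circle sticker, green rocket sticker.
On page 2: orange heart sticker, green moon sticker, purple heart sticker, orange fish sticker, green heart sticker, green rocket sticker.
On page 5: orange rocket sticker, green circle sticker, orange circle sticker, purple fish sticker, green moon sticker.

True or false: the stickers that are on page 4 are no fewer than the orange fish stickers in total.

|stickers on page 4| = 7.
|orange fish stickers| = 2.
The claim requires 7 ≥ 2, which holds.

True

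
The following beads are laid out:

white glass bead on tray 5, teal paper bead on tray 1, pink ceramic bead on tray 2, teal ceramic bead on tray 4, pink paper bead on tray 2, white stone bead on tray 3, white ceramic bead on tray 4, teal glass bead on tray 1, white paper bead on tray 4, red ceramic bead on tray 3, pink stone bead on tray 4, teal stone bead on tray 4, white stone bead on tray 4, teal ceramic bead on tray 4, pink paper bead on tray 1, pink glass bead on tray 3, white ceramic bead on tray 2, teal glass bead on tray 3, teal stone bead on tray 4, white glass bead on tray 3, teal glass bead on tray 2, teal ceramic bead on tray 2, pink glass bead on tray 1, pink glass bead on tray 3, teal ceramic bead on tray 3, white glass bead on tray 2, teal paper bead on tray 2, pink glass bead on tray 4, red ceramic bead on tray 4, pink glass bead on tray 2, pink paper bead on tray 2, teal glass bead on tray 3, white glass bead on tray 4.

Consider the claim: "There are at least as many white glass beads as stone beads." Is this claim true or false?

False

|white glass beads| = 4.
|stone beads| = 5.
The claim requires 4 ≥ 5, which does not hold.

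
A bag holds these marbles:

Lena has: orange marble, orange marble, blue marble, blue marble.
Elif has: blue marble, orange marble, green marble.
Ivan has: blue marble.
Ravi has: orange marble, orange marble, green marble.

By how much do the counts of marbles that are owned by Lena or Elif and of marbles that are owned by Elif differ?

4

marbles owned by Lena or Elif: 7. marbles owned by Elif: 3.
|7 − 3| = 7 − 3 = 4.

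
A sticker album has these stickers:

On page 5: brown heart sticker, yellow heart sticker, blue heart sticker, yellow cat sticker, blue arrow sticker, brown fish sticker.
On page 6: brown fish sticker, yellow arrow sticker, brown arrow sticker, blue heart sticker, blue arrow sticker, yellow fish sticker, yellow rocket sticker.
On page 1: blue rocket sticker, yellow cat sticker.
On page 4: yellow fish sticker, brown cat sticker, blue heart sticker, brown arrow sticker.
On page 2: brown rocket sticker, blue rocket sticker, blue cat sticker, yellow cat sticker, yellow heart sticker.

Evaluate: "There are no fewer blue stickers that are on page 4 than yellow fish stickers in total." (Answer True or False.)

False

blue stickers on page 4: 1.
yellow fish stickers: 2.
The claim requires 1 ≥ 2, which does not hold.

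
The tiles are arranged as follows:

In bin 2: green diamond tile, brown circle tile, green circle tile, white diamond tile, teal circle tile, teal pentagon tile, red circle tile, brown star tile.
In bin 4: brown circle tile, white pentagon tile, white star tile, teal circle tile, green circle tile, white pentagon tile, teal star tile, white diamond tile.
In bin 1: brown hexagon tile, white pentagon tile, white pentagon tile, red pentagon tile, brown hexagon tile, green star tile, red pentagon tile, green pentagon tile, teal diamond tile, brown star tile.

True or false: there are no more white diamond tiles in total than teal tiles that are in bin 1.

|white diamond tiles| = 2.
|teal tiles in bin 1| = 1.
The claim requires 2 ≤ 1, which does not hold.

False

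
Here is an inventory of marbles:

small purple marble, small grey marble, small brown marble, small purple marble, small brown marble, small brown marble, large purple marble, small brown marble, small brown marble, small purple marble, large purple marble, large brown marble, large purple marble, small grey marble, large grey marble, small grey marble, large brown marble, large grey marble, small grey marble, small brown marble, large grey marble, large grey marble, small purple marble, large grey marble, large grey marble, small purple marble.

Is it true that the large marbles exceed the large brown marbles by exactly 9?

True

large marbles: 11.
large brown marbles: 2.
The claim requires 11 − 2 (= 9) to equal 9, which holds.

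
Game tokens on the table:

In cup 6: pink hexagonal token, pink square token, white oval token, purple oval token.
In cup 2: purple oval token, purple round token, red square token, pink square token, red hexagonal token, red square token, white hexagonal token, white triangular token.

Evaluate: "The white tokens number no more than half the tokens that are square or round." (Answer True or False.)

|white tokens| = 3.
|tokens that are square or round| = 5.
The claim requires 2 × 3 = 6 ≤ 5, which does not hold.

False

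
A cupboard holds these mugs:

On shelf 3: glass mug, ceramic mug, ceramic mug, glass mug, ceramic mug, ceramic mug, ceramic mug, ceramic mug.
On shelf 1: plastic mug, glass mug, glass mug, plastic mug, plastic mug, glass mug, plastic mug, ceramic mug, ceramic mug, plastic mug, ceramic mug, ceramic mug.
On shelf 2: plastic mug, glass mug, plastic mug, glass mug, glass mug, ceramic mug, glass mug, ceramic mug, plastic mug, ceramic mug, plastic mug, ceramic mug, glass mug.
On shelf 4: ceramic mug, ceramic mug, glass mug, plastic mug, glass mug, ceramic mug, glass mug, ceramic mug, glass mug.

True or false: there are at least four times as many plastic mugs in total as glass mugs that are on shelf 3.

|plastic mugs| = 10.
|glass mugs on shelf 3| = 2.
The claim requires 10 ≥ 4 × 2 = 8, which holds.

True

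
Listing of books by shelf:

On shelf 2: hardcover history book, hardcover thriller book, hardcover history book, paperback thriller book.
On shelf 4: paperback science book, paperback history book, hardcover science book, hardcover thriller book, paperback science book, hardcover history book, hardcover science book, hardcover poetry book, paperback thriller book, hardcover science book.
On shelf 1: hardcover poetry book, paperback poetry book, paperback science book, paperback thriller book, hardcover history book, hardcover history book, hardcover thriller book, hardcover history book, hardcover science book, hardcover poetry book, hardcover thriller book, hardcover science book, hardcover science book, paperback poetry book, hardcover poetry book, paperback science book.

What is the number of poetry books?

6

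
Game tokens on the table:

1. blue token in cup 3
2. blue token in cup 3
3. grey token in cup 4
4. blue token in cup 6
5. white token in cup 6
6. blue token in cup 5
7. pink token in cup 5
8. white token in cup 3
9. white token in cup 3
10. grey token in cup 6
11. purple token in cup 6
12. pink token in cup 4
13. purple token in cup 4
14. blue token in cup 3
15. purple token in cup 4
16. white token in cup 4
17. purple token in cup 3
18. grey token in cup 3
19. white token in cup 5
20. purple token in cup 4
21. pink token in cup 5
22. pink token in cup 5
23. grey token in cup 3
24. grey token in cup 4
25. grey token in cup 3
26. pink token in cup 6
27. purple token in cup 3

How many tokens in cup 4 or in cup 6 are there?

in cup 4: 7; in cup 6: 5; together 7 + 5 = 12.

12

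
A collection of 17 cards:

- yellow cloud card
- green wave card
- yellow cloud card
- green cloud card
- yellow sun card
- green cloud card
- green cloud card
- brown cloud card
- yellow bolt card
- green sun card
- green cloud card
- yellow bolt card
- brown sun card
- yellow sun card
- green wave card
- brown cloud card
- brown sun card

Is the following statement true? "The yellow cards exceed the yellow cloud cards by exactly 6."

False

There are 6 yellow cards.
There are 2 yellow cloud cards.
The claim requires 6 − 2 (= 4) to equal 6, which does not hold.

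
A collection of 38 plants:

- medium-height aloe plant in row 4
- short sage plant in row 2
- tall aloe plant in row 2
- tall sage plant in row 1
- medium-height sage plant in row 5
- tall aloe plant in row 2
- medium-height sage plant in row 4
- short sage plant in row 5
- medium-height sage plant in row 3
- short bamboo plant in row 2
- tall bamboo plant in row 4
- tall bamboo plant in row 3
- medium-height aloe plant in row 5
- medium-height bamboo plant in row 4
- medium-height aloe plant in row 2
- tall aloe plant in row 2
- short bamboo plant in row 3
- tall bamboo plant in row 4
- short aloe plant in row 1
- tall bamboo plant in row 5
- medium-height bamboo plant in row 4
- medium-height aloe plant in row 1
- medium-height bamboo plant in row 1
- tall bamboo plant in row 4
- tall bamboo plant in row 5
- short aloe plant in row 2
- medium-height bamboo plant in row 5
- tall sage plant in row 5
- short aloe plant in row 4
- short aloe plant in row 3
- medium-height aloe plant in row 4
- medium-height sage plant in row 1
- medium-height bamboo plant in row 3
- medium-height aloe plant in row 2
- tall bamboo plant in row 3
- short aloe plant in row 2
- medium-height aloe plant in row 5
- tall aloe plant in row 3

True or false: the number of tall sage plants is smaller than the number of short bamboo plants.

False

There are 2 tall sage plants.
There are 2 short bamboo plants.
The claim requires 2 < 2, which does not hold.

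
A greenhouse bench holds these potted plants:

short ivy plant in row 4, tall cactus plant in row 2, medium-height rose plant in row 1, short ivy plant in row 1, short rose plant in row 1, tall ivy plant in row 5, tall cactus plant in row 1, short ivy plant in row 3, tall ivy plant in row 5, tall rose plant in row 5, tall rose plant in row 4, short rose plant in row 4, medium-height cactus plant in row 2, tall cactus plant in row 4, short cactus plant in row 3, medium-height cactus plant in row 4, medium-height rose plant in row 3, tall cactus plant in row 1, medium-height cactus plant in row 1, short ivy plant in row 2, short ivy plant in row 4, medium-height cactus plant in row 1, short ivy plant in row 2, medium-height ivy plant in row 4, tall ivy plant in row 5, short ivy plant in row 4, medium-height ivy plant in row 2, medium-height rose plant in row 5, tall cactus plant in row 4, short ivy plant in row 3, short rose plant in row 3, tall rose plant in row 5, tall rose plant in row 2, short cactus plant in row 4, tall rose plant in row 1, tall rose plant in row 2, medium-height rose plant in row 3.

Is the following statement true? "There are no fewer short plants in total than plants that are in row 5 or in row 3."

True

|short plants| = 13.
|plants in row 5 or in row 3| = 12.
The claim requires 13 ≥ 12, which holds.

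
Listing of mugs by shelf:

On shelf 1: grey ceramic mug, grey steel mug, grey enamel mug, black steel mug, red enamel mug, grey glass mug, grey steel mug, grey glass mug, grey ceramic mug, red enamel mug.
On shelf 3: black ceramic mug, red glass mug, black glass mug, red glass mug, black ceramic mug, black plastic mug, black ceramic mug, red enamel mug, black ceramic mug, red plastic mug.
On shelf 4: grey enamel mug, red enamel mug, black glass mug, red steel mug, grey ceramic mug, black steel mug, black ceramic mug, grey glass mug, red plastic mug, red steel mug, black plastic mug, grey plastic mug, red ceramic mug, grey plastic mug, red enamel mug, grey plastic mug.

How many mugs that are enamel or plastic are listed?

14

enamel: 7; plastic: 7; together 7 + 7 = 14.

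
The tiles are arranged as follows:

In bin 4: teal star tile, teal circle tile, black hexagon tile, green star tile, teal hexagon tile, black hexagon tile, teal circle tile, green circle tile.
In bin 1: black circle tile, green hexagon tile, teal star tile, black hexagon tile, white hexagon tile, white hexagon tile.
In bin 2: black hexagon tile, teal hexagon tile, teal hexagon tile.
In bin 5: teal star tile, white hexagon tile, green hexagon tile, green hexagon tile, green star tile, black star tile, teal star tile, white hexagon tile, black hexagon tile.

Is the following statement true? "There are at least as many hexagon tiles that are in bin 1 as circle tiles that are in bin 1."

There are 4 hexagon tiles in bin 1.
There is 1 circle tile in bin 1.
The claim requires 4 ≥ 1, which holds.

True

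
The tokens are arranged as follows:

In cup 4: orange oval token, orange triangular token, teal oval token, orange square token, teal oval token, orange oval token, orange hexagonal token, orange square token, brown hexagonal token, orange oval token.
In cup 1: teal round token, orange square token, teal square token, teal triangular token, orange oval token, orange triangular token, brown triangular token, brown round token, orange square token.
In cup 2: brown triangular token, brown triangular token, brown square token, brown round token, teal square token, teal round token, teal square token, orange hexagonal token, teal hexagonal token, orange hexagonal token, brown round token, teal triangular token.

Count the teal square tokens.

3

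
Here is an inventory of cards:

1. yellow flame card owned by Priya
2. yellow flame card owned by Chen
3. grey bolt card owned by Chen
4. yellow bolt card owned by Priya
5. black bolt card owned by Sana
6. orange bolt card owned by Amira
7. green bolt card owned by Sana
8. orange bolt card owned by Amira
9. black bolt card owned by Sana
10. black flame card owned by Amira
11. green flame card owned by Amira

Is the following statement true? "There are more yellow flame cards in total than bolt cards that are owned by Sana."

False

There are 2 yellow flame cards.
Count of bolt cards owned by Sana: 3.
The claim requires 2 > 3, which does not hold.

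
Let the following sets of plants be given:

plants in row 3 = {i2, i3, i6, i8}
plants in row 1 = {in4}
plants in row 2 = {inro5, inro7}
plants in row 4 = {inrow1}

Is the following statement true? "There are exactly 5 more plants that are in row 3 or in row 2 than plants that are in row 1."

|plants in row 3 or in row 2| = 6.
|plants in row 1| = 1.
The claim requires 6 − 1 (= 5) to equal 5, which holds.

True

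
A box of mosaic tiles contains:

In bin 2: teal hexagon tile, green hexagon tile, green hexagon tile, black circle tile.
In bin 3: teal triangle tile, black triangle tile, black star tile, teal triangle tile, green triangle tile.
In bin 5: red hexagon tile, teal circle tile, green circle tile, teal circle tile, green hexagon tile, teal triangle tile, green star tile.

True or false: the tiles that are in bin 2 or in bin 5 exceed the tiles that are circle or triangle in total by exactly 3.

|tiles in bin 2 or in bin 5| = 11.
|tiles that are circle or triangle| = 9.
The claim requires 11 − 9 (= 2) to equal 3, which does not hold.

False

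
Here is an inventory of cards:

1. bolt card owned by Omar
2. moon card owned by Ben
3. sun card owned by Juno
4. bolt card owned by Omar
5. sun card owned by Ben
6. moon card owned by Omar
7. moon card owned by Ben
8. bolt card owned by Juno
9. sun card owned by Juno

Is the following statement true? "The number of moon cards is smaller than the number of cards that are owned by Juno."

There are 3 moon cards.
Count of cards owned by Juno: 3.
The claim requires 3 < 3, which does not hold.

False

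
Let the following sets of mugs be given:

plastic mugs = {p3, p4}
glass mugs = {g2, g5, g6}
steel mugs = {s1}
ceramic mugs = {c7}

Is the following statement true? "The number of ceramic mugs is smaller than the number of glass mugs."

True

ceramic mugs: 1.
glass mugs: 3.
The claim requires 1 < 3, which holds.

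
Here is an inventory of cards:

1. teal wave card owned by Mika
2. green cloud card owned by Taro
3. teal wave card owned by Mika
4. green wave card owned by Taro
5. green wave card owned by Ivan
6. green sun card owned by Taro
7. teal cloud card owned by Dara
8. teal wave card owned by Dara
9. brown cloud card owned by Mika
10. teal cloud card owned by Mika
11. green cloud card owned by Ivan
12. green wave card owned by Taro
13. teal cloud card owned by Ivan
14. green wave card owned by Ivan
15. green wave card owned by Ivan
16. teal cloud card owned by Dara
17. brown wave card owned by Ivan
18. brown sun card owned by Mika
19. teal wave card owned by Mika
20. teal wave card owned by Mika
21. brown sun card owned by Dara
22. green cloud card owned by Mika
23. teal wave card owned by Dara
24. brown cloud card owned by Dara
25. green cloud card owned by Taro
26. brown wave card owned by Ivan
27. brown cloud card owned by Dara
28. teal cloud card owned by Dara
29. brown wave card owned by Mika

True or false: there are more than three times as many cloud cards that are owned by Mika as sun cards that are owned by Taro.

|cloud cards owned by Mika| = 3.
|sun cards owned by Taro| = 1.
The claim requires 3 > 3 × 1 = 3, which does not hold.

False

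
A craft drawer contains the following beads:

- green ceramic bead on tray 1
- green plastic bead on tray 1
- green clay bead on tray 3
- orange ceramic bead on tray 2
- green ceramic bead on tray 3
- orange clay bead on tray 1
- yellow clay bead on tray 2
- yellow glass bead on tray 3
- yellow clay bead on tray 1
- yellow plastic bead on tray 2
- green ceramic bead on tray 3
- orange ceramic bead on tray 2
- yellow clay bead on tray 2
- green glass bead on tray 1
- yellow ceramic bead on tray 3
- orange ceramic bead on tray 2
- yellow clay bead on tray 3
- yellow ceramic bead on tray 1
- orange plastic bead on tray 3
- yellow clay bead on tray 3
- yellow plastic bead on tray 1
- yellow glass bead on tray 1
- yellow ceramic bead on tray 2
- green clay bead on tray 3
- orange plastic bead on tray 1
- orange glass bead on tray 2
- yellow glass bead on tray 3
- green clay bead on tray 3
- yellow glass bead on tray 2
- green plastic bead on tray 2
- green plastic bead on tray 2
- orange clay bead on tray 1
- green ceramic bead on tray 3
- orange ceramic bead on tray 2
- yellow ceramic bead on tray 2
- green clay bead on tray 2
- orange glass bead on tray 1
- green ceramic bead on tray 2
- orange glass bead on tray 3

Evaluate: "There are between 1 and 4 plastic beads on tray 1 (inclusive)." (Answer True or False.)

True

There are 3 plastic beads on tray 1.
The claim requires 1 ≤ 3 ≤ 4, which holds.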